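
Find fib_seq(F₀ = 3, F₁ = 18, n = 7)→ [3, 18, 21, 39, 60, 99, 159]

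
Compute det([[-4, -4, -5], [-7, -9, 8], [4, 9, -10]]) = (1)*(-4)*det([[-9, 8], [9, -10]]) + (-1)*(-4)*det([[-7, 8], [4, -10]]) + (1)*(-5)*det([[-7, -9], [4, 9]])
= -72 + 152 + 135
= 215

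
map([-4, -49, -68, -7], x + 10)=[6, -39, -58, 3]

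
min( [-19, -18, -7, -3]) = -19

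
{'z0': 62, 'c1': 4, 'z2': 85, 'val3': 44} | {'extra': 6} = {'z0': 62, 'c1': 4, 'z2': 85, 'val3': 44, 'extra': 6}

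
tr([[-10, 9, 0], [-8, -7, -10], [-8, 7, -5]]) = diagonal: (-10) + (-7) + (-5)
= -22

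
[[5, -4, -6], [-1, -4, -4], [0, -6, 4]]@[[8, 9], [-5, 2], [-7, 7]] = C[0][0] = (5)*(8) + (-4)*(-5) + (-6)*(-7) = 102
C[0][1] = (5)*(9) + (-4)*(2) + (-6)*(7) = -5
C[1][0] = (-1)*(8) + (-4)*(-5) + (-4)*(-7) = 40
C[1][1] = (-1)*(9) + (-4)*(2) + (-4)*(7) = -45
C[2][0] = (0)*(8) + (-6)*(-5) + (4)*(-7) = 2
C[2][1] = (0)*(9) + (-6)*(2) + (4)*(7) = 16
= [[102, -5], [40, -45], [2, 16]]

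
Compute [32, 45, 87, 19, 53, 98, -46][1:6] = [45, 87, 19, 53, 98]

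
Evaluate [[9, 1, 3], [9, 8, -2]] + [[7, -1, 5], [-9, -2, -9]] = [[16, 0, 8], [0, 6, -11]]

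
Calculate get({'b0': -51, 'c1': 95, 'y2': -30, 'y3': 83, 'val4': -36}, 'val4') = -36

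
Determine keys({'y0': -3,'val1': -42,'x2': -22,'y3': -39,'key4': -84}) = ['y0', 'val1', 'x2', 'y3', 'key4']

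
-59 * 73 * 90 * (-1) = 387630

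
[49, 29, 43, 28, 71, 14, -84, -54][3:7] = [28, 71, 14, -84]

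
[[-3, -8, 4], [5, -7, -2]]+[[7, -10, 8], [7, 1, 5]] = [[4, -18, 12], [12, -6, 3]]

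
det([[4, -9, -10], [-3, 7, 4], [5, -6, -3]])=(1)*(4)*det([[7, 4], [-6, -3]]) + (-1)*(-9)*det([[-3, 4], [5, -3]]) + (1)*(-10)*det([[-3, 7], [5, -6]])
= 12 + -99 + 170
= 83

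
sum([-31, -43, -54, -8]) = (-31) + (-43) + (-54) + (-8)
= -136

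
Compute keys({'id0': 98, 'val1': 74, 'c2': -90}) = ['id0', 'val1', 'c2']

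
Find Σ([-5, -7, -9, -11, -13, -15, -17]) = (-5) + (-7) + (-9) + (-11) + (-13) + (-15) + (-17)
= -77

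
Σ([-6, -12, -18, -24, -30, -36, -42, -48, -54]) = -270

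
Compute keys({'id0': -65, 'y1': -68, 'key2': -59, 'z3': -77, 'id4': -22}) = ['id0', 'y1', 'key2', 'z3', 'id4']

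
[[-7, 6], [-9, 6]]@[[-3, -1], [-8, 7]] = C[0][0] = (-7)*(-3) + (6)*(-8) = -27
C[0][1] = (-7)*(-1) + (6)*(7) = 49
C[1][0] = (-9)*(-3) + (6)*(-8) = -21
C[1][1] = (-9)*(-1) + (6)*(7) = 51
= [[-27, 49], [-21, 51]]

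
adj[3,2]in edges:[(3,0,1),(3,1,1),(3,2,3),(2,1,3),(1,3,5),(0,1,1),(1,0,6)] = 3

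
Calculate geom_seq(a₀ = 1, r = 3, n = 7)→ a_0 = 1*3^0 = 1
a_1 = 1*3^1 = 3
a_2 = 1*3^2 = 9
...
= [1, 3, 9, 27, 81, 243, 729]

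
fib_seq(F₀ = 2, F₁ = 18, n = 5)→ F_2 = F_1 + F_0 = 20
F_3 = F_2 + F_1 = 38
F_4 = F_3 + F_2 = 58
= [2, 18, 20, 38, 58]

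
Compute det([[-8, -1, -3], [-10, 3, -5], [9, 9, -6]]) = 240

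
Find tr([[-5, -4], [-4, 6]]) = 1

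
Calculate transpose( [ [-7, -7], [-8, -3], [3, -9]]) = [[-7, -8, 3], [-7, -3, -9]]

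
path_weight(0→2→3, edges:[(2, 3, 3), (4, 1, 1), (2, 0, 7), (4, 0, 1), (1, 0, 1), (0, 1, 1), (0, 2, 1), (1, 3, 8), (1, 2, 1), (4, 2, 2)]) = w(0→2)=1 + w(2→3)=3
= 4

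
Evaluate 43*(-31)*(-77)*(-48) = -4926768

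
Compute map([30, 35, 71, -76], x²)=[900, 1225, 5041, 5776]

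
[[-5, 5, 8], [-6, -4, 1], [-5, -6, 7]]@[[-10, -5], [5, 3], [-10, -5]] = [[-5, 0], [30, 13], [-50, -28]]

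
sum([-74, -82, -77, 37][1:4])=slice → [-82, -77, 37]
(-82) + (-77) + 37
= -122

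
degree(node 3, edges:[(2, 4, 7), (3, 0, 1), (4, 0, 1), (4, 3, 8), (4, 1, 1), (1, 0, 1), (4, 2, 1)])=2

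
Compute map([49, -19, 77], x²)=(49)²=2401, (-19)²=361, (77)²=5929
= [2401, 361, 5929]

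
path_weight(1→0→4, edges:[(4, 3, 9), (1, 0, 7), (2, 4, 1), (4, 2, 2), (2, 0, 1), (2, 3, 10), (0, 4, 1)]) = w(1→0)=7 + w(0→4)=1
= 8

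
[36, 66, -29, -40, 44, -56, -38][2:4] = [-29, -40]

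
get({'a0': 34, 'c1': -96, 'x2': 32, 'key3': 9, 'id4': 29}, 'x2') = 32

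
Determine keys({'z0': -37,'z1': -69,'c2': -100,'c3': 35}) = ['z0', 'z1', 'c2', 'c3']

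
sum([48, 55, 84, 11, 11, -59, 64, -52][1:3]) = slice → [55, 84]
55 + 84
= 139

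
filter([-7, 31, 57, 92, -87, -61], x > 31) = [57, 92]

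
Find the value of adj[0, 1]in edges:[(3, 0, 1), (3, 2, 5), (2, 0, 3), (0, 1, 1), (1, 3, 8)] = 1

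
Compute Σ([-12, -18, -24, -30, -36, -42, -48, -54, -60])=-324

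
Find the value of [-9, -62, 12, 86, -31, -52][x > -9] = keep x where x > -9: -9✗, -62✗, 12✓, 86✓, -31✗, -52✗
= [12, 86]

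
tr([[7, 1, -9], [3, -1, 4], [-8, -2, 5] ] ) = 11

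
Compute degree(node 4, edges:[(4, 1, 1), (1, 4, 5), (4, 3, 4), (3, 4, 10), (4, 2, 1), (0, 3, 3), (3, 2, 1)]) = incident: (4,1), (1,4), (4,3), (3,4), (4,2)
= 5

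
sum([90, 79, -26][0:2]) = slice → [90, 79]
90 + 79
= 169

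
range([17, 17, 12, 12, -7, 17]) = 24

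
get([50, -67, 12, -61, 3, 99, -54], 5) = 99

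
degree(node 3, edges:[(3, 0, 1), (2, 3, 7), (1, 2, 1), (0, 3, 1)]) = incident: (3,0), (2,3), (0,3)
= 3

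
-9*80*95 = -68400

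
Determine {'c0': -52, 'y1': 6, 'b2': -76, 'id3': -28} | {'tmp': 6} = {'c0': -52, 'y1': 6, 'b2': -76, 'id3': -28, 'tmp': 6}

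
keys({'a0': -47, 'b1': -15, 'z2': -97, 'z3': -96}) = ['a0', 'b1', 'z2', 'z3']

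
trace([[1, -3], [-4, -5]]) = diagonal: 1 + (-5)
= -4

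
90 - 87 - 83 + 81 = 1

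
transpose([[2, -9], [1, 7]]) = [[2, 1], [-9, 7]]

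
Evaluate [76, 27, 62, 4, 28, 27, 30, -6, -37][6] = 30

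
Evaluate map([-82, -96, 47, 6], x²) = [6724, 9216, 2209, 36]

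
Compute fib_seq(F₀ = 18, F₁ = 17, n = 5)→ [18, 17, 35, 52, 87]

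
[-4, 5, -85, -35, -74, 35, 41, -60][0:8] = [-4, 5, -85, -35, -74, 35, 41, -60]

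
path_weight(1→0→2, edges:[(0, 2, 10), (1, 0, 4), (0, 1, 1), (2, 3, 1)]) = w(1→0)=4 + w(0→2)=10
= 14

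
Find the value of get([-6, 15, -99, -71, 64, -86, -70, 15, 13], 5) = -86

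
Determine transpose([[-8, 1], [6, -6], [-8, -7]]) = [[-8, 6, -8], [1, -6, -7]]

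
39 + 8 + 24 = 71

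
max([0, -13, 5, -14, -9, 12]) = 12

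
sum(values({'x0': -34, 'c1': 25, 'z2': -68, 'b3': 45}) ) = -32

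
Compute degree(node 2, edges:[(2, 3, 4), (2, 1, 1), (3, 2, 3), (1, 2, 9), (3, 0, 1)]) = 4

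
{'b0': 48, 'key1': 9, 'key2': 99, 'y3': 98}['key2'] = 99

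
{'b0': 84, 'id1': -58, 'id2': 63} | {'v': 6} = {'b0': 84, 'id1': -58, 'id2': 63, 'v': 6}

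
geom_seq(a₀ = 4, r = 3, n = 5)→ [4, 12, 36, 108, 324]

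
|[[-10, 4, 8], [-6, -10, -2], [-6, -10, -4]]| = -248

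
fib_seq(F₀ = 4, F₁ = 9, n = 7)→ F_2 = F_1 + F_0 = 13
F_3 = F_2 + F_1 = 22
F_4 = F_3 + F_2 = 35
...
= [4, 9, 13, 22, 35, 57, 92]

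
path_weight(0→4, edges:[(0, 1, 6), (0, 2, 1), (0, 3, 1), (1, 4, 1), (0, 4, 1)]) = 1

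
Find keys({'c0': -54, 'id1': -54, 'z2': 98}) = ['c0', 'id1', 'z2']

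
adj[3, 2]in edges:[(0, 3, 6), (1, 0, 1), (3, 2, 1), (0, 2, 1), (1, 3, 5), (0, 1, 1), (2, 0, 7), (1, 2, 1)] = 1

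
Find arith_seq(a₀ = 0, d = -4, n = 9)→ [0, -4, -8, -12, -16, -20, -24, -28, -32]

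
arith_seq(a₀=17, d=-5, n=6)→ [17, 12, 7, 2, -3, -8]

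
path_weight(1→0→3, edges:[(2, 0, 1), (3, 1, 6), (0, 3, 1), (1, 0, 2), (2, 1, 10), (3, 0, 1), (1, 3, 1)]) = 3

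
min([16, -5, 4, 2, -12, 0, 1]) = -12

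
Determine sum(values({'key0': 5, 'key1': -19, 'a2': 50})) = 5 + (-19) + 50
= 36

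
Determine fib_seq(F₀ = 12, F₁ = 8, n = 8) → [12, 8, 20, 28, 48, 76, 124, 200]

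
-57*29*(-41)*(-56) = -3795288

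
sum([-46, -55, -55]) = (-46) + (-55) + (-55)
= -156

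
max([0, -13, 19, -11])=19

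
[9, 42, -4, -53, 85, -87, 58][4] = 85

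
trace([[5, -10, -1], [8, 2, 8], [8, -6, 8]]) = 15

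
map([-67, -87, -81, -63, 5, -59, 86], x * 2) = [-134, -174, -162, -126, 10, -118, 172]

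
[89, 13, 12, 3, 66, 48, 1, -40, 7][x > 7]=[89, 13, 12, 66, 48]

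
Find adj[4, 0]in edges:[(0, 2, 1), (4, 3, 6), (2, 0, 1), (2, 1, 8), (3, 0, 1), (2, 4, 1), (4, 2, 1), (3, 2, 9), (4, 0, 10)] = 10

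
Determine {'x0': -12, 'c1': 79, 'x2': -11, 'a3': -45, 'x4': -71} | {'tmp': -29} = {'x0': -12, 'c1': 79, 'x2': -11, 'a3': -45, 'x4': -71, 'tmp': -29}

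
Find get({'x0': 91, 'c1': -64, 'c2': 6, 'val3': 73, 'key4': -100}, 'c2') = 6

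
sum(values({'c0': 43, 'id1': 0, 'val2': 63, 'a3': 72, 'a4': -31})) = 43 + 0 + 63 + 72 + (-31)
= 147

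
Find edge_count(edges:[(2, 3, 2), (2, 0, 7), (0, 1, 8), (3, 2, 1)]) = 4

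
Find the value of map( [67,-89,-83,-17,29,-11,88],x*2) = [134, -178, -166, -34, 58, -22, 176]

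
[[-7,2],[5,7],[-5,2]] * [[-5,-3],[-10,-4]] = C[0][0] = (-7)*(-5) + (2)*(-10) = 15
C[0][1] = (-7)*(-3) + (2)*(-4) = 13
C[1][0] = (5)*(-5) + (7)*(-10) = -95
C[1][1] = (5)*(-3) + (7)*(-4) = -43
C[2][0] = (-5)*(-5) + (2)*(-10) = 5
C[2][1] = (-5)*(-3) + (2)*(-4) = 7
= [[15, 13], [-95, -43], [5, 7]]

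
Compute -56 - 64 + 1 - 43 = -162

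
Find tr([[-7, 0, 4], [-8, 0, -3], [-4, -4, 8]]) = diagonal: (-7) + 0 + 8
= 1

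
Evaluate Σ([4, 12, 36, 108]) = 4 + 12 + 36 + 108
= 160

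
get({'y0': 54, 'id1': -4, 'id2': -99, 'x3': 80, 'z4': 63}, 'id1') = -4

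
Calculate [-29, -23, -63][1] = -23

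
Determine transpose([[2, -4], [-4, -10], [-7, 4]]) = [[2, -4, -7], [-4, -10, 4]]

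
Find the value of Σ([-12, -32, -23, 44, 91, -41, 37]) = (-12) + (-32) + (-23) + 44 + 91 + (-41) + 37
= 64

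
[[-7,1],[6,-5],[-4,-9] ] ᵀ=[[-7, 6, -4], [1, -5, -9]]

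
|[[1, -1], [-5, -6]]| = -11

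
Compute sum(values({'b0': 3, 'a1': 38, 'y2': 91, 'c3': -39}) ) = 3 + 38 + 91 + (-39)
= 93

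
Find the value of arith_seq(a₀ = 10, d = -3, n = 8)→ a_0 = 10 + 0*-3 = 10
a_1 = 10 + 1*-3 = 7
a_2 = 10 + 2*-3 = 4
...
= [10, 7, 4, 1, -2, -5, -8, -11]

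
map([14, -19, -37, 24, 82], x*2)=[28, -38, -74, 48, 164]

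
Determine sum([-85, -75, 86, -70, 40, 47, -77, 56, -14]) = -92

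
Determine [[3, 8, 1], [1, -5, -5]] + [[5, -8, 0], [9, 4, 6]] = [[8, 0, 1], [10, -1, 1]]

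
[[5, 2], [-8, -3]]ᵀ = [[5, -8], [2, -3]]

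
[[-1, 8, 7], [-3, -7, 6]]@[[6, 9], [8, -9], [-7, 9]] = [[9, -18], [-116, 90]]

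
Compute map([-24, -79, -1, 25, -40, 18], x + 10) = [-14, -69, 9, 35, -30, 28]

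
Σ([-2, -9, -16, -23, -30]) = (-2) + (-9) + (-16) + (-23) + (-30)
= -80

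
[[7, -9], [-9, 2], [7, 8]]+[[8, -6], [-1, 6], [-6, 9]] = [[15, -15], [-10, 8], [1, 17]]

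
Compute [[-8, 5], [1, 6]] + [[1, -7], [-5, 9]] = [[-7, -2], [-4, 15]]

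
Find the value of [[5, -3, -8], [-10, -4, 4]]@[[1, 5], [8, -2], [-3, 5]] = C[0][0] = (5)*(1) + (-3)*(8) + (-8)*(-3) = 5
C[0][1] = (5)*(5) + (-3)*(-2) + (-8)*(5) = -9
C[1][0] = (-10)*(1) + (-4)*(8) + (4)*(-3) = -54
C[1][1] = (-10)*(5) + (-4)*(-2) + (4)*(5) = -22
= [[5, -9], [-54, -22]]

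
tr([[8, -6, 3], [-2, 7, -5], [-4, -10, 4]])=19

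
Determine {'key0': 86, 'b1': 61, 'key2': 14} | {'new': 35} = {'key0': 86, 'b1': 61, 'key2': 14, 'new': 35}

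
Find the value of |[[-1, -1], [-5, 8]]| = (-1)*(8) - (-1)*(-5)
= -13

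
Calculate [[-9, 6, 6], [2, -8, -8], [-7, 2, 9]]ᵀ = [[-9, 2, -7], [6, -8, 2], [6, -8, 9]]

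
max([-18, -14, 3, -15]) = 3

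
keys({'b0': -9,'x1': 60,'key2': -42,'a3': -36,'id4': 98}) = ['b0', 'x1', 'key2', 'a3', 'id4']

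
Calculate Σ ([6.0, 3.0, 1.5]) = 10.5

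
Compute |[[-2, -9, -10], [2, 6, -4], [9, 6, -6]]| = 660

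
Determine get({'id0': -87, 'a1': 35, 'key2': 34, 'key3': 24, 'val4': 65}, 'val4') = 65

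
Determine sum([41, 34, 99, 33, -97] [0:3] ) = slice → [41, 34, 99]
41 + 34 + 99
= 174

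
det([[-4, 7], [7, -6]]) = (-4)*(-6) - (7)*(7)
= -25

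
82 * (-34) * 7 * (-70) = 1366120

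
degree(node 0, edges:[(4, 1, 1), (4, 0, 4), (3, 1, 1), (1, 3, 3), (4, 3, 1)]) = incident: (4,0)
= 1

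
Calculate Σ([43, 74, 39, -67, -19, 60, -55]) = 75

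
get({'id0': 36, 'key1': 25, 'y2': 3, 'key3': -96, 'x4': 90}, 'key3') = -96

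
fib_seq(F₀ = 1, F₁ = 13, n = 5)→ [1, 13, 14, 27, 41]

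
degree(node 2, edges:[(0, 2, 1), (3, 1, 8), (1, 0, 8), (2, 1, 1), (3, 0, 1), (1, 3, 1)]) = 2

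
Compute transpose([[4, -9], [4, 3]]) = [[4, 4], [-9, 3]]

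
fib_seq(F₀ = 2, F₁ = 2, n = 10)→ [2, 2, 4, 6, 10, 16, 26, 42, 68, 110]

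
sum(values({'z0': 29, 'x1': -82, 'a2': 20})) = -33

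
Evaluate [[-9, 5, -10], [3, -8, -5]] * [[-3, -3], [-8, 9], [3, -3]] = C[0][0] = (-9)*(-3) + (5)*(-8) + (-10)*(3) = -43
C[0][1] = (-9)*(-3) + (5)*(9) + (-10)*(-3) = 102
C[1][0] = (3)*(-3) + (-8)*(-8) + (-5)*(3) = 40
C[1][1] = (3)*(-3) + (-8)*(9) + (-5)*(-3) = -66
= [[-43, 102], [40, -66]]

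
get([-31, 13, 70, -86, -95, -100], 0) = -31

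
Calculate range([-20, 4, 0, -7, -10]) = 24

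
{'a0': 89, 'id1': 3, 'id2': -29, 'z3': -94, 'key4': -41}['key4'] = -41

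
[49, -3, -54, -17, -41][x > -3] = keep x where x > -3: 49✓, -3✗, -54✗, -17✗, -41✗
= [49]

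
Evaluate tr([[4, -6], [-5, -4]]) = diagonal: 4 + (-4)
= 0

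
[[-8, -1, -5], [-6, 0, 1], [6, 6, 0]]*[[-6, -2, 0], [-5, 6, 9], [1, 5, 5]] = [[48, -15, -34], [37, 17, 5], [-66, 24, 54]]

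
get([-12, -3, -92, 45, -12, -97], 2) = -92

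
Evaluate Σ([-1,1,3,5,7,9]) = 24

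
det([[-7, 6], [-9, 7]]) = 5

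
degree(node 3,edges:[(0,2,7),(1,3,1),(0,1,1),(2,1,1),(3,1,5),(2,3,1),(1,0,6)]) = 3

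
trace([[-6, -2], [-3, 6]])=diagonal: (-6) + 6
= 0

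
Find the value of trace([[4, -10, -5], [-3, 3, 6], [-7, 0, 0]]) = diagonal: 4 + 3 + 0
= 7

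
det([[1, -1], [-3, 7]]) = (1)*(7) - (-1)*(-3)
= 4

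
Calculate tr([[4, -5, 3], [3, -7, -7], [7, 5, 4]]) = 1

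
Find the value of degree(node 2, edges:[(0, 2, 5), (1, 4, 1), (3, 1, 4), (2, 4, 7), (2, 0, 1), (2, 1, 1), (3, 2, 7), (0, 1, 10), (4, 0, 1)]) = incident: (0,2), (2,4), (2,0), (2,1), (3,2)
= 5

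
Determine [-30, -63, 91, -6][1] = -63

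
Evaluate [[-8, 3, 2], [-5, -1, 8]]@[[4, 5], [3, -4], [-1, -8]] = [[-25, -68], [-31, -85]]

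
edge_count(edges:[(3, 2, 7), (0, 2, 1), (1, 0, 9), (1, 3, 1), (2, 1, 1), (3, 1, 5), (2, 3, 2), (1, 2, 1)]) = 8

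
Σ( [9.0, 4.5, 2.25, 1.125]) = 9.0 + 4.5 + 2.25 + 1.125
= 16.875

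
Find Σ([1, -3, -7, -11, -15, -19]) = 1 + (-3) + (-7) + (-11) + (-15) + (-19)
= -54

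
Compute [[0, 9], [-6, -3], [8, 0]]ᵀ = [[0, -6, 8], [9, -3, 0]]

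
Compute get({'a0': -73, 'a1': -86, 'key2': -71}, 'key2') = -71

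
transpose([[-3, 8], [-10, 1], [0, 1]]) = [[-3, -10, 0], [8, 1, 1]]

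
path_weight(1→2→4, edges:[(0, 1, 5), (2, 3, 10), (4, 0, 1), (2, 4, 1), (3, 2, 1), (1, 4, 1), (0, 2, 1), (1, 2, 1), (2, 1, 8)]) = 2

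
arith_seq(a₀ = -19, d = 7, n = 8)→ [-19, -12, -5, 2, 9, 16, 23, 30]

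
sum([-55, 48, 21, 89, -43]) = 60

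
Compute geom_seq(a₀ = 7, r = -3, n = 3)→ [7, -21, 63]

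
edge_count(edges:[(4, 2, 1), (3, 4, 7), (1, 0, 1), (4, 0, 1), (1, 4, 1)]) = 5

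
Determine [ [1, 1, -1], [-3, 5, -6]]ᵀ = [[1, -3], [1, 5], [-1, -6]]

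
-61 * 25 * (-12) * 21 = 384300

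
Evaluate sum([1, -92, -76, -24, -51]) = 1 + (-92) + (-76) + (-24) + (-51)
= -242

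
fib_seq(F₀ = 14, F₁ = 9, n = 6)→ [14, 9, 23, 32, 55, 87]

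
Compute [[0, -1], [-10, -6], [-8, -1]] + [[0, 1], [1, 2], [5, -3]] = [[0, 0], [-9, -4], [-3, -4]]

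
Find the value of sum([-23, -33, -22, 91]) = 13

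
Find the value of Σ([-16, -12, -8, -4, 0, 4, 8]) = -28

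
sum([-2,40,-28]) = 10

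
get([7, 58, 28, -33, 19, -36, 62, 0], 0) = 7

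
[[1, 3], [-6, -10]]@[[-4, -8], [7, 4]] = C[0][0] = (1)*(-4) + (3)*(7) = 17
C[0][1] = (1)*(-8) + (3)*(4) = 4
C[1][0] = (-6)*(-4) + (-10)*(7) = -46
C[1][1] = (-6)*(-8) + (-10)*(4) = 8
= [[17, 4], [-46, 8]]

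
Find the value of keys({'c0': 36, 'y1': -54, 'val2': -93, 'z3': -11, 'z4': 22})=['c0', 'y1', 'val2', 'z3', 'z4']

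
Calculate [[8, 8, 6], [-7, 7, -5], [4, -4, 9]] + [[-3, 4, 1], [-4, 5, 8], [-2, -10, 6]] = [[5, 12, 7], [-11, 12, 3], [2, -14, 15]]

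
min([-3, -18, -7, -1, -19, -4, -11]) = -19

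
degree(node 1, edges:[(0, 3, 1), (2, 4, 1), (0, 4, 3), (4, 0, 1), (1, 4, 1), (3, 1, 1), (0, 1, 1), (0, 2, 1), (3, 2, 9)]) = incident: (1,4), (3,1), (0,1)
= 3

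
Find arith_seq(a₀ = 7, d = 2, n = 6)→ a_0 = 7 + 0*2 = 7
a_1 = 7 + 1*2 = 9
a_2 = 7 + 2*2 = 11
...
= [7, 9, 11, 13, 15, 17]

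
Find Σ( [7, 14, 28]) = 49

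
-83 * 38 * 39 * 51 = -6273306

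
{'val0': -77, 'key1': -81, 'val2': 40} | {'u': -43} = {'val0': -77, 'key1': -81, 'val2': 40, 'u': -43}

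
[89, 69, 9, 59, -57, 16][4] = -57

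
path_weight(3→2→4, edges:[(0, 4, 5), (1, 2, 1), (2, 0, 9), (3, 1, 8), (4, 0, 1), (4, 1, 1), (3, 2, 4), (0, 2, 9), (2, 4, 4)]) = 8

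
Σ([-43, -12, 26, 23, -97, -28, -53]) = -184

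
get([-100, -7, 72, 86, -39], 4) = -39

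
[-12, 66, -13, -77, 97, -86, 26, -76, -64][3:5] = [-77, 97]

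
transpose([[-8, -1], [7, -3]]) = [[-8, 7], [-1, -3]]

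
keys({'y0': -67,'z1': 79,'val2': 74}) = ['y0', 'z1', 'val2']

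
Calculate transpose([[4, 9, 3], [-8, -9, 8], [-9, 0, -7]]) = [[4, -8, -9], [9, -9, 0], [3, 8, -7]]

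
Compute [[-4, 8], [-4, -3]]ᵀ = [[-4, -4], [8, -3]]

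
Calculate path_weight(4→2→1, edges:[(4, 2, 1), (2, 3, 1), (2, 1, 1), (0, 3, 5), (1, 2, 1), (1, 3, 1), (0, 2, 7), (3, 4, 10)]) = 2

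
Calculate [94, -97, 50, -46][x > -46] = keep x where x > -46: 94✓, -97✗, 50✓, -46✗
= [94, 50]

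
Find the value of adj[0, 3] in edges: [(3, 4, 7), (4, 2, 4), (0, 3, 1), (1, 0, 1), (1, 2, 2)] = 1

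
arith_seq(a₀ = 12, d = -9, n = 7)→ a_0 = 12 + 0*-9 = 12
a_1 = 12 + 1*-9 = 3
a_2 = 12 + 2*-9 = -6
...
= [12, 3, -6, -15, -24, -33, -42]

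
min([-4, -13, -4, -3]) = -13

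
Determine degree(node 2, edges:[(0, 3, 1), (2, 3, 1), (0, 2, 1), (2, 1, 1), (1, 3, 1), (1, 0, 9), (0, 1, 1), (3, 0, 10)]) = 3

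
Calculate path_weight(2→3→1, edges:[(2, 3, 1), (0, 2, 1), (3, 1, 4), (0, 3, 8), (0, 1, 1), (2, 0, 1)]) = 5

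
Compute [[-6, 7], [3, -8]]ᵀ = [[-6, 3], [7, -8]]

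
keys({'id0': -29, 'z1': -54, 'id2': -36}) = ['id0', 'z1', 'id2']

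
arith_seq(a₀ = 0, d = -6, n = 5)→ [0, -6, -12, -18, -24]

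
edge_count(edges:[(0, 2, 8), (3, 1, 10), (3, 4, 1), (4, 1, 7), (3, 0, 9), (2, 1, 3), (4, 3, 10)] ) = 7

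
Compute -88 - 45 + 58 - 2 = -77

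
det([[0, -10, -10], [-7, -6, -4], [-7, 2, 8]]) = (1)*(0)*det([[-6, -4], [2, 8]]) + (-1)*(-10)*det([[-7, -4], [-7, 8]]) + (1)*(-10)*det([[-7, -6], [-7, 2]])
= 0 + -840 + 560
= -280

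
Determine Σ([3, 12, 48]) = 3 + 12 + 48
= 63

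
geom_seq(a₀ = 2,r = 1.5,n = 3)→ [2.0, 3.0, 4.5]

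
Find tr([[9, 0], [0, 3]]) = diagonal: 9 + 3
= 12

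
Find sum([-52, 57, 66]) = (-52) + 57 + 66
= 71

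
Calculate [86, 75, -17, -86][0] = 86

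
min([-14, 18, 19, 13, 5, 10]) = -14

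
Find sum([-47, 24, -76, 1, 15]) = (-47) + 24 + (-76) + 1 + 15
= -83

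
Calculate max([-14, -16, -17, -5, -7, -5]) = -5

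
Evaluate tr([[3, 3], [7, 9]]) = 12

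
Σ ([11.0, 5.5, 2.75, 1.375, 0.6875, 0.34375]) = 21.65625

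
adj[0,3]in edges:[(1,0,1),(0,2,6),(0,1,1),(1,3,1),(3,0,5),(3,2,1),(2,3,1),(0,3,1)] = 1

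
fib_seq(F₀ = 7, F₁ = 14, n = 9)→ [7, 14, 21, 35, 56, 91, 147, 238, 385]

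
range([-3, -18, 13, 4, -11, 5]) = 31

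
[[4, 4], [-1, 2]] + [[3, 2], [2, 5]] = [[7, 6], [1, 7]]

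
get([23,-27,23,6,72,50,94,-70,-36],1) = -27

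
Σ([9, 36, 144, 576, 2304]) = 3069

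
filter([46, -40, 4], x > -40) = keep x where x > -40: 46✓, -40✗, 4✓
= [46, 4]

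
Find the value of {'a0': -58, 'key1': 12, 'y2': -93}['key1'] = 12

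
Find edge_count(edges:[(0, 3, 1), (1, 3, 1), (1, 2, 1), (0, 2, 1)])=4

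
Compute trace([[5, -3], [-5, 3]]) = diagonal: 5 + 3
= 8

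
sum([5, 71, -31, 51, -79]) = 5 + 71 + (-31) + 51 + (-79)
= 17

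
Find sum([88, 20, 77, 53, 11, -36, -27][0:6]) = 213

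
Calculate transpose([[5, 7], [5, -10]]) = [[5, 5], [7, -10]]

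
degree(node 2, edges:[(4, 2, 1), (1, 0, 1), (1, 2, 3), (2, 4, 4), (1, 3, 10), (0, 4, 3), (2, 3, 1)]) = 4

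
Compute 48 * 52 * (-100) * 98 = -24460800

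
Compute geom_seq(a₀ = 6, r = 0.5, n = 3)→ a_0 = 6*0.5^0 = 6.0
a_1 = 6*0.5^1 = 3.0
a_2 = 6*0.5^2 = 1.5
= [6.0, 3.0, 1.5]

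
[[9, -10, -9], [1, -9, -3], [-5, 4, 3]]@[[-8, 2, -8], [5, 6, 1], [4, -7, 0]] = [[-158, 21, -82], [-65, -31, -17], [72, -7, 44]]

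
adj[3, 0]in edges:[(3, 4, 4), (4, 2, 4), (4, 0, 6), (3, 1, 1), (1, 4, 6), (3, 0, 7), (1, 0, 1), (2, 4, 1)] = 7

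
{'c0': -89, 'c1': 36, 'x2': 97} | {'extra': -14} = {'c0': -89, 'c1': 36, 'x2': 97, 'extra': -14}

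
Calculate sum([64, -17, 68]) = 64 + (-17) + 68
= 115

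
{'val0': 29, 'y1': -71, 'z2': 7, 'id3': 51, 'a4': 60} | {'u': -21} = {'val0': 29, 'y1': -71, 'z2': 7, 'id3': 51, 'a4': 60, 'u': -21}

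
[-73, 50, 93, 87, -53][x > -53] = [50, 93, 87]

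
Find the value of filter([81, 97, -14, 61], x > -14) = keep x where x > -14: 81✓, 97✓, -14✗, 61✓
= [81, 97, 61]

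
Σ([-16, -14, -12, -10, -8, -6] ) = (-16) + (-14) + (-12) + (-10) + (-8) + (-6)
= -66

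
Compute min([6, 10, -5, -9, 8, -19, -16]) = -19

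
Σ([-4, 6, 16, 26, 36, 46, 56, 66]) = 248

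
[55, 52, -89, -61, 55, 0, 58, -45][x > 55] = keep x where x > 55: 55✗, 52✗, -89✗, -61✗, 55✗, 0✗, 58✓, -45✗
= [58]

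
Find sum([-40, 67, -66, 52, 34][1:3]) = slice → [67, -66]
67 + (-66)
= 1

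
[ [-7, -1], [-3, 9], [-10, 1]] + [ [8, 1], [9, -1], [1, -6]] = [[1, 0], [6, 8], [-9, -5]]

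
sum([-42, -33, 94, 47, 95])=(-42) + (-33) + 94 + 47 + 95
= 161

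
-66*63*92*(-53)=20274408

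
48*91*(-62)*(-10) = 2708160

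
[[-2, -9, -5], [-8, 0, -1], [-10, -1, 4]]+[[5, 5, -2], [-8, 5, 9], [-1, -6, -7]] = [[3, -4, -7], [-16, 5, 8], [-11, -7, -3]]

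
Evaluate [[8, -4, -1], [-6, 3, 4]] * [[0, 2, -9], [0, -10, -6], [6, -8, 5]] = [[-6, 64, -53], [24, -74, 56]]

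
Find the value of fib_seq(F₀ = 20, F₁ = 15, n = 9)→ F_2 = F_1 + F_0 = 35
F_3 = F_2 + F_1 = 50
F_4 = F_3 + F_2 = 85
...
= [20, 15, 35, 50, 85, 135, 220, 355, 575]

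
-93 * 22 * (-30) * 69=4235220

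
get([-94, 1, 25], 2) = 25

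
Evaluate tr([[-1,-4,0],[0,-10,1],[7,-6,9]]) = -2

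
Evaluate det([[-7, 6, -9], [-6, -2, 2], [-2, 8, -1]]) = (1)*(-7)*det([[-2, 2], [8, -1]]) + (-1)*(6)*det([[-6, 2], [-2, -1]]) + (1)*(-9)*det([[-6, -2], [-2, 8]])
= 98 + -60 + 468
= 506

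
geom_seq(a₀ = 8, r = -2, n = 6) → a_0 = 8*(-2)^0 = 8
a_1 = 8*(-2)^1 = -16
a_2 = 8*(-2)^2 = 32
...
= [8, -16, 32, -64, 128, -256]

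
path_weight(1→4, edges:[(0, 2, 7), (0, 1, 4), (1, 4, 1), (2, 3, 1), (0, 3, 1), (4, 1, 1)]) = 1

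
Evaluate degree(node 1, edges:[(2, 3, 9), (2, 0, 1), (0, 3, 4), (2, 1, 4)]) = 1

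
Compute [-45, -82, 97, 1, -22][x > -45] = [97, 1, -22]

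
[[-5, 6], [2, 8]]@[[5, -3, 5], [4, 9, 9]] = [[-1, 69, 29], [42, 66, 82]]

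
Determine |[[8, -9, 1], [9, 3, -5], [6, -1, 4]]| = 623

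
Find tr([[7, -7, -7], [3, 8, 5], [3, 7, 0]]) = 15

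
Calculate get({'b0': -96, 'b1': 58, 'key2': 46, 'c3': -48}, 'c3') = -48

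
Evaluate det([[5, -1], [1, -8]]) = (5)*(-8) - (-1)*(1)
= -39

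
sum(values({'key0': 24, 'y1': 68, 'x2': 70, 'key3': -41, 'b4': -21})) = 100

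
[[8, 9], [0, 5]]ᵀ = [[8, 0], [9, 5]]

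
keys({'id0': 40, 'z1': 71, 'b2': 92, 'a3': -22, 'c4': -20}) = ['id0', 'z1', 'b2', 'a3', 'c4']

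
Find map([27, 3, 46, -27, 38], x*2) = [54, 6, 92, -54, 76]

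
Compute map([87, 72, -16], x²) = [7569, 5184, 256]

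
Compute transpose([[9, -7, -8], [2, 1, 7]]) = [[9, 2], [-7, 1], [-8, 7]]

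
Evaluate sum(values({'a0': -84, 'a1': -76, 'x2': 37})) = (-84) + (-76) + 37
= -123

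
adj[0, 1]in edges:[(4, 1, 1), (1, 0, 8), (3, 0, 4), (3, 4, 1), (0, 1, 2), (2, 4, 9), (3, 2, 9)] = 2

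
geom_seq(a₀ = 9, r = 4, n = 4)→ a_0 = 9*4^0 = 9
a_1 = 9*4^1 = 36
a_2 = 9*4^2 = 144
...
= [9, 36, 144, 576]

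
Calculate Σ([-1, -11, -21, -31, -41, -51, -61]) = (-1) + (-11) + (-21) + (-31) + (-41) + (-51) + (-61)
= -217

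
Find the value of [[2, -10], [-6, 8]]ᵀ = [[2, -6], [-10, 8]]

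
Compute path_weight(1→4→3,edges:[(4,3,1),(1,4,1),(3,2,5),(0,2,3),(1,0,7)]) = 2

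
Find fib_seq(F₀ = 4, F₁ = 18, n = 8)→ F_2 = F_1 + F_0 = 22
F_3 = F_2 + F_1 = 40
F_4 = F_3 + F_2 = 62
...
= [4, 18, 22, 40, 62, 102, 164, 266]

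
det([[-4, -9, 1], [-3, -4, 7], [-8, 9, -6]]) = (1)*(-4)*det([[-4, 7], [9, -6]]) + (-1)*(-9)*det([[-3, 7], [-8, -6]]) + (1)*(1)*det([[-3, -4], [-8, 9]])
= 156 + 666 + -59
= 763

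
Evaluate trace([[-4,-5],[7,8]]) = 4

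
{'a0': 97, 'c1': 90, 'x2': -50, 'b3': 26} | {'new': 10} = {'a0': 97, 'c1': 90, 'x2': -50, 'b3': 26, 'new': 10}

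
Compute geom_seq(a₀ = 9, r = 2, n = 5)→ [9, 18, 36, 72, 144]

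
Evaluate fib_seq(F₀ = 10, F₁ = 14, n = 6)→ F_2 = F_1 + F_0 = 24
F_3 = F_2 + F_1 = 38
F_4 = F_3 + F_2 = 62
...
= [10, 14, 24, 38, 62, 100]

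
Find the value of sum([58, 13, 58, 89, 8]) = 58 + 13 + 58 + 89 + 8
= 226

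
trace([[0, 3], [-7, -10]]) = -10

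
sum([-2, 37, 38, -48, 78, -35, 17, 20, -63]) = (-2) + 37 + 38 + (-48) + 78 + (-35) + 17 + 20 + (-63)
= 42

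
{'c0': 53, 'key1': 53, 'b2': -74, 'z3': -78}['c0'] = 53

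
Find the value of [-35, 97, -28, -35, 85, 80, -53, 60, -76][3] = -35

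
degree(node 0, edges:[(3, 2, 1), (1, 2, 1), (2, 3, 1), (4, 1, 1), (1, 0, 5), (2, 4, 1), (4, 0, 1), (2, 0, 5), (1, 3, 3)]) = incident: (1,0), (4,0), (2,0)
= 3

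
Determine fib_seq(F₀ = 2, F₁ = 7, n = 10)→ [2, 7, 9, 16, 25, 41, 66, 107, 173, 280]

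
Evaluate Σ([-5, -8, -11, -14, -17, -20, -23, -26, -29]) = -153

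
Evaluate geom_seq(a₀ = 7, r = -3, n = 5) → [7, -21, 63, -189, 567]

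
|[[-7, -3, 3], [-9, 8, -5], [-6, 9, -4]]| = -172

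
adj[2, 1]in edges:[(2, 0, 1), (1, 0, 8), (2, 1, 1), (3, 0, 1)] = 1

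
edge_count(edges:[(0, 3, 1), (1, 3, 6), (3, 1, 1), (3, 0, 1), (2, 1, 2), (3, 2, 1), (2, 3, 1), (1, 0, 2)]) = 8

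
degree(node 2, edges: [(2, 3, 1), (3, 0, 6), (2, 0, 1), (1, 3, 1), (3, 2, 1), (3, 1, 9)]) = incident: (2,3), (2,0), (3,2)
= 3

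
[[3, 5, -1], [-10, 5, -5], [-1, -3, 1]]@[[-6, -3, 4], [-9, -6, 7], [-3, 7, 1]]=[[-60, -46, 46], [30, -35, -10], [30, 28, -24]]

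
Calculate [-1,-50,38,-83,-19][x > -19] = keep x where x > -19: -1✓, -50✗, 38✓, -83✗, -19✗
= [-1, 38]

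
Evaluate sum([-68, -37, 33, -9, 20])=-61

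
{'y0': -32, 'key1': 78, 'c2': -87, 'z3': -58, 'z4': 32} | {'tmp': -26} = {'y0': -32, 'key1': 78, 'c2': -87, 'z3': -58, 'z4': 32, 'tmp': -26}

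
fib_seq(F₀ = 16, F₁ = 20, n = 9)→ F_2 = F_1 + F_0 = 36
F_3 = F_2 + F_1 = 56
F_4 = F_3 + F_2 = 92
...
= [16, 20, 36, 56, 92, 148, 240, 388, 628]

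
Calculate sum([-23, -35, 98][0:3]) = slice → [-23, -35, 98]
(-23) + (-35) + 98
= 40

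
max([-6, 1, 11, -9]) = 11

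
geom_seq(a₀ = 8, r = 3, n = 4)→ [8, 24, 72, 216]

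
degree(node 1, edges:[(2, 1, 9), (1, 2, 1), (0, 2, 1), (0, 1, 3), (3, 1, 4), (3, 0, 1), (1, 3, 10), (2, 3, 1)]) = 5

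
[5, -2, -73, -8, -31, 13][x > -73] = [5, -2, -8, -31, 13]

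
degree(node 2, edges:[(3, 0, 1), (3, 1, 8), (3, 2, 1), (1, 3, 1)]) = 1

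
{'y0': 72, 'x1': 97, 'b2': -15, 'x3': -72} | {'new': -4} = {'y0': 72, 'x1': 97, 'b2': -15, 'x3': -72, 'new': -4}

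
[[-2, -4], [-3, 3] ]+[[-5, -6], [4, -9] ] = [[-7, -10], [1, -6]]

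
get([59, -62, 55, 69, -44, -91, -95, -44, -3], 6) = -95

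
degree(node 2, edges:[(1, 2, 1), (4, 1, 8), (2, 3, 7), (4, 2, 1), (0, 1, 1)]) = incident: (1,2), (2,3), (4,2)
= 3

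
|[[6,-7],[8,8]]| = 104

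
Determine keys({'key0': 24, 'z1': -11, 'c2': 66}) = ['key0', 'z1', 'c2']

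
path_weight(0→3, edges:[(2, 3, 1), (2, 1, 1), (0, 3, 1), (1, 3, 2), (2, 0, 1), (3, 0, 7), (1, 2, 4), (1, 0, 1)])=w(0→3)=1
= 1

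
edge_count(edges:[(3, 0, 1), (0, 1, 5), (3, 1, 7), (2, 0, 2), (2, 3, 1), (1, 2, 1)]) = 6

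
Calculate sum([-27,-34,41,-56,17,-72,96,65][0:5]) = slice → [-27, -34, 41, -56, 17]
(-27) + (-34) + 41 + (-56) + 17
= -59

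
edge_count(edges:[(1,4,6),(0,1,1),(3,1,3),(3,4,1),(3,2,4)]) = 5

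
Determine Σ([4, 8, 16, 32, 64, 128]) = 252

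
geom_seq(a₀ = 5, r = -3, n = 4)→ a_0 = 5*(-3)^0 = 5
a_1 = 5*(-3)^1 = -15
a_2 = 5*(-3)^2 = 45
...
= [5, -15, 45, -135]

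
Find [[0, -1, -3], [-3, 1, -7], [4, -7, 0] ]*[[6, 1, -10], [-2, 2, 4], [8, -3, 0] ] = [[-22, 7, -4], [-76, 20, 34], [38, -10, -68]]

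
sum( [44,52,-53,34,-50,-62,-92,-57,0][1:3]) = slice → [52, -53]
52 + (-53)
= -1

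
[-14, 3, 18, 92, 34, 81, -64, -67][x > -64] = keep x where x > -64: -14✓, 3✓, 18✓, 92✓, 34✓, 81✓, -64✗, -67✗
= [-14, 3, 18, 92, 34, 81]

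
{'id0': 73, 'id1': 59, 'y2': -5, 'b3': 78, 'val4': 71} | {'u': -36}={'id0': 73, 'id1': 59, 'y2': -5, 'b3': 78, 'val4': 71, 'u': -36}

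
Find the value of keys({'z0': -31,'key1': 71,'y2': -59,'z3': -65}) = ['z0', 'key1', 'y2', 'z3']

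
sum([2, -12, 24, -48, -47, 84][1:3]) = 12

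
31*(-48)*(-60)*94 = 8392320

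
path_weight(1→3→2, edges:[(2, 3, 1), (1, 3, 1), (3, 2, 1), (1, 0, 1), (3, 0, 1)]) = w(1→3)=1 + w(3→2)=1
= 2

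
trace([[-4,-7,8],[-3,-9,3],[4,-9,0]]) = -13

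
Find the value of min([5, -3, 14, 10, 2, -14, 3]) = -14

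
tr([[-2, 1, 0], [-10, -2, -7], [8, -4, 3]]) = diagonal: (-2) + (-2) + 3
= -1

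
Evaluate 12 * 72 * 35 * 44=1330560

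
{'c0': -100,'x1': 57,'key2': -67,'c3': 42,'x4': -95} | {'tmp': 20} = {'c0': -100, 'x1': 57, 'key2': -67, 'c3': 42, 'x4': -95, 'tmp': 20}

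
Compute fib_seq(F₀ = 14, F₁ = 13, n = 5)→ [14, 13, 27, 40, 67]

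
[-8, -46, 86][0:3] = [-8, -46, 86]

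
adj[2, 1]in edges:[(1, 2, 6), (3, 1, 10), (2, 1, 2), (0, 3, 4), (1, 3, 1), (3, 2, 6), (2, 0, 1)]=2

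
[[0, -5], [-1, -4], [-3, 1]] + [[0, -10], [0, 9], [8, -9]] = [[0, -15], [-1, 5], [5, -8]]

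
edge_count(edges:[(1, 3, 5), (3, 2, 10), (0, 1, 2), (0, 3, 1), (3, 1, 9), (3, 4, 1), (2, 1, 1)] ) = 7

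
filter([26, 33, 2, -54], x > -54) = keep x where x > -54: 26✓, 33✓, 2✓, -54✗
= [26, 33, 2]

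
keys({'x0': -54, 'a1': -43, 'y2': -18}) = ['x0', 'a1', 'y2']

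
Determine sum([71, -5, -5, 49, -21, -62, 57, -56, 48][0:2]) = 66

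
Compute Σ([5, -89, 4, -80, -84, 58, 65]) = 5 + (-89) + 4 + (-80) + (-84) + 58 + 65
= -121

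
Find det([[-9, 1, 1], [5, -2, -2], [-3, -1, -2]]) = -13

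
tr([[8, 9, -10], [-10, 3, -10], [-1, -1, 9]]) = diagonal: 8 + 3 + 9
= 20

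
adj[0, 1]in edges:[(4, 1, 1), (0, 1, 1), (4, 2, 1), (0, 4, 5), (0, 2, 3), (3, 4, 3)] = 1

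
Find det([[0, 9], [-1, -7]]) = (0)*(-7) - (9)*(-1)
= 9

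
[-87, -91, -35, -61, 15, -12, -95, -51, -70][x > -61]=[-35, 15, -12, -51]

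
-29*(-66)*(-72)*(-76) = 10473408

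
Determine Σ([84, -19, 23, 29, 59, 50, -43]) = 84 + (-19) + 23 + 29 + 59 + 50 + (-43)
= 183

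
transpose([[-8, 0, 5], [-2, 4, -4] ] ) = [[-8, -2], [0, 4], [5, -4]]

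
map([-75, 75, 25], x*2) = -75*2=-150, 75*2=150, 25*2=50
= [-150, 150, 50]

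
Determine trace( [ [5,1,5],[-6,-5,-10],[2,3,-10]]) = diagonal: 5 + (-5) + (-10)
= -10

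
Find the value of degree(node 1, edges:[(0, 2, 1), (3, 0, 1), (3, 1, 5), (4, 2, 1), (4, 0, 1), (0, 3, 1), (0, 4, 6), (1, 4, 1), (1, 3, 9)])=3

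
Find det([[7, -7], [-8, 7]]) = -7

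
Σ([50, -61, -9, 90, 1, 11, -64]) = 18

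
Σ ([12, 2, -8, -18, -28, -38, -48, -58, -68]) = -252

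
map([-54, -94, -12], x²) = (-54)²=2916, (-94)²=8836, (-12)²=144
= [2916, 8836, 144]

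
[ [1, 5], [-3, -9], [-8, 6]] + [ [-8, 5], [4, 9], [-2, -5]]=[[-7, 10], [1, 0], [-10, 1]]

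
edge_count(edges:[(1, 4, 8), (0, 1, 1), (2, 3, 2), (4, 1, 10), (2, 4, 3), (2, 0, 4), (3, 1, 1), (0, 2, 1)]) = 8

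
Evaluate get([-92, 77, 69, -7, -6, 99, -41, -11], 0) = -92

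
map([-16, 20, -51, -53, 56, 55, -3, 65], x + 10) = [-6, 30, -41, -43, 66, 65, 7, 75]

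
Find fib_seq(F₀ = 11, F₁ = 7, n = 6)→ F_2 = F_1 + F_0 = 18
F_3 = F_2 + F_1 = 25
F_4 = F_3 + F_2 = 43
...
= [11, 7, 18, 25, 43, 68]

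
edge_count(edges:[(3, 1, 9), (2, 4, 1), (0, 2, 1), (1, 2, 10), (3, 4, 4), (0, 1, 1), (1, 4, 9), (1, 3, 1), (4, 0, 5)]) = 9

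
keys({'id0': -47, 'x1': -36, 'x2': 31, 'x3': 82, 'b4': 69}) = ['id0', 'x1', 'x2', 'x3', 'b4']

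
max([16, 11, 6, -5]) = 16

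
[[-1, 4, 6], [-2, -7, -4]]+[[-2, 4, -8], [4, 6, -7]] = [[-3, 8, -2], [2, -1, -11]]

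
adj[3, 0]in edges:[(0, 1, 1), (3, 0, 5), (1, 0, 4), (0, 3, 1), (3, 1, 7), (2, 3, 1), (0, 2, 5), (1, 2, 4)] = 5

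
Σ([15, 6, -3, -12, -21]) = -15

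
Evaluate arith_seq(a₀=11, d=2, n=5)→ a_0 = 11 + 0*2 = 11
a_1 = 11 + 1*2 = 13
a_2 = 11 + 2*2 = 15
...
= [11, 13, 15, 17, 19]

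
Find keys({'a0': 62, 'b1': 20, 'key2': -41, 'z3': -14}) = ['a0', 'b1', 'key2', 'z3']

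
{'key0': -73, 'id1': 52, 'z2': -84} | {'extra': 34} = {'key0': -73, 'id1': 52, 'z2': -84, 'extra': 34}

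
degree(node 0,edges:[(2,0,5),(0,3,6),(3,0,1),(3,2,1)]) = incident: (2,0), (0,3), (3,0)
= 3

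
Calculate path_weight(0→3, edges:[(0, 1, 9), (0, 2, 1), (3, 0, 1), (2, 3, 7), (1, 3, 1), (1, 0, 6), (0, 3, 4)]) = 4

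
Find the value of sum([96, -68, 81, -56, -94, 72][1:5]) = -137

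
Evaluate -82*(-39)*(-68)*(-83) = 18049512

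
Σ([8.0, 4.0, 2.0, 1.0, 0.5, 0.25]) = 15.75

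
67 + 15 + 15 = 97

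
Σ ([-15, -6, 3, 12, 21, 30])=45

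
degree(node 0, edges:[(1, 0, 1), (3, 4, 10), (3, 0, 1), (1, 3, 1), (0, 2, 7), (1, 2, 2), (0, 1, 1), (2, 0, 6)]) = incident: (1,0), (3,0), (0,2), (0,1), (2,0)
= 5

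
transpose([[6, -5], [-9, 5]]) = [[6, -9], [-5, 5]]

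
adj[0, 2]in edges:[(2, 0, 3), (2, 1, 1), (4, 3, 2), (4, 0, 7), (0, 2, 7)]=7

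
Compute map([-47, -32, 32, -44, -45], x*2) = [-94, -64, 64, -88, -90]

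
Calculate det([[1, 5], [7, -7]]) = (1)*(-7) - (5)*(7)
= -42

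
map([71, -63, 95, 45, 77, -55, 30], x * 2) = 71*2=142, -63*2=-126, 95*2=190, 45*2=90, 77*2=154, -55*2=-110, 30*2=60
= [142, -126, 190, 90, 154, -110, 60]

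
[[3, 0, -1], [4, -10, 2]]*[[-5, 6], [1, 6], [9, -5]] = C[0][0] = (3)*(-5) + (0)*(1) + (-1)*(9) = -24
C[0][1] = (3)*(6) + (0)*(6) + (-1)*(-5) = 23
C[1][0] = (4)*(-5) + (-10)*(1) + (2)*(9) = -12
C[1][1] = (4)*(6) + (-10)*(6) + (2)*(-5) = -46
= [[-24, 23], [-12, -46]]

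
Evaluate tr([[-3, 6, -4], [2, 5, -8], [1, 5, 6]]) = diagonal: (-3) + 5 + 6
= 8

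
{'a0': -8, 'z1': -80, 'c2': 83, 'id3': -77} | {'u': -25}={'a0': -8, 'z1': -80, 'c2': 83, 'id3': -77, 'u': -25}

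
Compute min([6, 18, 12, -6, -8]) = -8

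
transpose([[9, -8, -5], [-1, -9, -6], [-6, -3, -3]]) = [[9, -1, -6], [-8, -9, -3], [-5, -6, -3]]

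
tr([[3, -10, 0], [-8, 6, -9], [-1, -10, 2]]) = 11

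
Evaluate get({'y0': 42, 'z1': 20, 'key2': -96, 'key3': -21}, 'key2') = -96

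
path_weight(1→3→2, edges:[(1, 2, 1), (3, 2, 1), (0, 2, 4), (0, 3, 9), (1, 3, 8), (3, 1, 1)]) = 9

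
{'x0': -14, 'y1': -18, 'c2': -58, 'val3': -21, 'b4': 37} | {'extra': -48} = {'x0': -14, 'y1': -18, 'c2': -58, 'val3': -21, 'b4': 37, 'extra': -48}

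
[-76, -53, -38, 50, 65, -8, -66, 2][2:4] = [-38, 50]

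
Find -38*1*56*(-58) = 123424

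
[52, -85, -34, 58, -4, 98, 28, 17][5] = 98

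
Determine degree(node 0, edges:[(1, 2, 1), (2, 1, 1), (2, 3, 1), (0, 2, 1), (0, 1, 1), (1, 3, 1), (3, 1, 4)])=2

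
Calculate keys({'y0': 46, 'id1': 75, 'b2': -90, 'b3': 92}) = ['y0', 'id1', 'b2', 'b3']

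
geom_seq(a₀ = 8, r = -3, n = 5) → a_0 = 8*(-3)^0 = 8
a_1 = 8*(-3)^1 = -24
a_2 = 8*(-3)^2 = 72
...
= [8, -24, 72, -216, 648]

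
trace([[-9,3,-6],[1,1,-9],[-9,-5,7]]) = -1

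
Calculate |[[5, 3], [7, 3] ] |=(5)*(3) - (3)*(7)
= -6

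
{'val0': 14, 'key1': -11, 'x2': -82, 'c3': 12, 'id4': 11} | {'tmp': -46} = {'val0': 14, 'key1': -11, 'x2': -82, 'c3': 12, 'id4': 11, 'tmp': -46}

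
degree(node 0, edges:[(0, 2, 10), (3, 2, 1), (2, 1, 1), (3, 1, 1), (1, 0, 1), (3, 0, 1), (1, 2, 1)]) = incident: (0,2), (1,0), (3,0)
= 3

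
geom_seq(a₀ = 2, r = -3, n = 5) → [2, -6, 18, -54, 162]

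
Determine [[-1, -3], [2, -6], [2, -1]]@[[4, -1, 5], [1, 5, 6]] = [[-7, -14, -23], [2, -32, -26], [7, -7, 4]]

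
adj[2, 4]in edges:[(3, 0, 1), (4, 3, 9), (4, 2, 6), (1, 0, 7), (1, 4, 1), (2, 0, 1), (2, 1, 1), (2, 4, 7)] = 7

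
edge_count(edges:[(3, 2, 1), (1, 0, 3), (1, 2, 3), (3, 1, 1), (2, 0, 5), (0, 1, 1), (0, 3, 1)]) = 7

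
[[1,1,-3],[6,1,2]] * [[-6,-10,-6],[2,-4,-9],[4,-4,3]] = C[0][0] = (1)*(-6) + (1)*(2) + (-3)*(4) = -16
C[0][1] = (1)*(-10) + (1)*(-4) + (-3)*(-4) = -2
C[0][2] = (1)*(-6) + (1)*(-9) + (-3)*(3) = -24
C[1][0] = (6)*(-6) + (1)*(2) + (2)*(4) = -26
C[1][1] = (6)*(-10) + (1)*(-4) + (2)*(-4) = -72
C[1][2] = (6)*(-6) + (1)*(-9) + (2)*(3) = -39
= [[-16, -2, -24], [-26, -72, -39]]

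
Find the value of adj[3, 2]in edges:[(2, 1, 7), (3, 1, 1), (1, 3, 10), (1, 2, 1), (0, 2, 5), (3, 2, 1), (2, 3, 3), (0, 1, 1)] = 1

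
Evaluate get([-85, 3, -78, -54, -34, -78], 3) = -54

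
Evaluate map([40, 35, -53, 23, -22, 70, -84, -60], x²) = (40)²=1600, (35)²=1225, (-53)²=2809, (23)²=529, (-22)²=484, (70)²=4900, (-84)²=7056, (-60)²=3600
= [1600, 1225, 2809, 529, 484, 4900, 7056, 3600]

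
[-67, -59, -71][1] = -59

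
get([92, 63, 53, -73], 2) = 53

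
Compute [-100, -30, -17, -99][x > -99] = [-30, -17]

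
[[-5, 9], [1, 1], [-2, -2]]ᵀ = [[-5, 1, -2], [9, 1, -2]]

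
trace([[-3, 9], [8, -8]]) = diagonal: (-3) + (-8)
= -11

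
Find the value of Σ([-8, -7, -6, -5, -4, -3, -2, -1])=-36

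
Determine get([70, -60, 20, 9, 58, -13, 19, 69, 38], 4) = 58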